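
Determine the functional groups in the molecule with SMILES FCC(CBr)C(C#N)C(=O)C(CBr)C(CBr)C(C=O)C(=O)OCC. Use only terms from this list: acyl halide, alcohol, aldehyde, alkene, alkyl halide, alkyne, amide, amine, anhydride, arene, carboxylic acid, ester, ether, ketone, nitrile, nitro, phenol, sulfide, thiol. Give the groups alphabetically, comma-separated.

aldehyde, alkyl halide, ester, ketone, nitrile

Taking each segment in turn:
  FCH2: halogen on an sp³ carbon → alkyl halide.
  CH(CH2Br): pendant –CH2X: halogen on sp³ carbon → alkyl halide.
  CH(CN): pendant –C≡N: nitrile.
  CO: –C(=O)– with carbon on both sides → ketone.
  CH(CH2Br): pendant –CH2X: halogen on sp³ carbon → alkyl halide.
  CH(CH2Br): pendant –CH2X: halogen on sp³ carbon → alkyl halide.
  CH(CHO): pendant –CHO: carbonyl C bonded to C and H → aldehyde.
  COOCH2CH3: –C(=O)OCH2CH3: carbonyl C bonded to C and to –OEt → ester.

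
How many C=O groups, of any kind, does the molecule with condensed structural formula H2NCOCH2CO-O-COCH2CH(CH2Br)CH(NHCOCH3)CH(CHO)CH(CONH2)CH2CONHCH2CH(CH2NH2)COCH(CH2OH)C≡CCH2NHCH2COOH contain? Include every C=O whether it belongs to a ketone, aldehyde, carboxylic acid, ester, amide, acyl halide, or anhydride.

H2NCO: amide, 1 C=O (running total 1).
CH2CO-O-COCH2: anhydride, 2 C=O (running total 3).
CH(NHCOCH3): amide, 1 C=O (running total 4).
CH(CHO): aldehyde, 1 C=O (running total 5).
CH(CONH2): amide, 1 C=O (running total 6).
CH2CONHCH2: amide, 1 C=O (running total 7).
CO: ketone, 1 C=O (running total 8).
COOH: carboxylic acid, 1 C=O (running total 9).

9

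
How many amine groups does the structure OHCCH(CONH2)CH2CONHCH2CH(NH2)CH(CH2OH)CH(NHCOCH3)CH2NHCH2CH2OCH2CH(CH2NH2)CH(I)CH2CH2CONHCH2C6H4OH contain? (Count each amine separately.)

3

terminal –CHO: carbonyl C bonded to H and C → aldehyde.
pendant –CONH2: carbonyl C bonded to C and N → amide.
–C(=O)–N– linkage → amide (the N is not an amine).
–NH2 on an sp³ carbon with no adjacent C=O → amine.
pendant –CH2OH on an sp³ backbone C → alcohol.
pendant –NHC(=O)CH3: N bonded to a carbonyl → amide (not amine).
C–N–C with sp³ carbons and no adjacent C=O → amine (secondary).
C–O–C with sp³ carbons on both sides and no adjacent C=O → ether.
pendant –CH2NH2: N on sp³ C, no adjacent C=O → amine.
halogen on an sp³ carbon → alkyl halide.
–C(=O)–N– linkage → amide (the N is not an amine).
–OH attached directly to an aromatic ring → phenol (not alcohol); the ring itself is an arene.
Amine appears at: CH(NH2), CH2NHCH2, CH(CH2NH2) → 3.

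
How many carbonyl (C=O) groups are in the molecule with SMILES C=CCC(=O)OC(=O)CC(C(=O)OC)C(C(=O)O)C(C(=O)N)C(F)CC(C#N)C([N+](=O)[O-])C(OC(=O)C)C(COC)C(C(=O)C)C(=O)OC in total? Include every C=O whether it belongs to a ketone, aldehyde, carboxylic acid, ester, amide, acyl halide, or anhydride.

8

CH2CO-O-COCH2: anhydride, 2 C=O (running total 2).
CH(COOCH3): ester, 1 C=O (running total 3).
CH(COOH): carboxylic acid, 1 C=O (running total 4).
CH(CONH2): amide, 1 C=O (running total 5).
CH(OCOCH3): ester, 1 C=O (running total 6).
CH(COCH3): ketone, 1 C=O (running total 7).
COOCH3: ester, 1 C=O (running total 8).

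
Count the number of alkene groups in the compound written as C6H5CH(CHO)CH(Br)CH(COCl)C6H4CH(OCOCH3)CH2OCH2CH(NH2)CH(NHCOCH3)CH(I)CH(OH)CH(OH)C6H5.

0

C6H5– phenyl ring → arene.
pendant –CHO: carbonyl C bonded to C and H → aldehyde.
halogen on an sp³ carbon → alkyl halide.
pendant –C(=O)X: carbonyl C bonded to C and halogen → acyl halide.
para-disubstituted benzene ring → arene.
pendant –OC(=O)CH3: an acyloxy group → ester.
C–O–C with sp³ carbons on both sides and no adjacent C=O → ether.
–NH2 on an sp³ carbon with no adjacent C=O → amine.
pendant –NHC(=O)CH3: N bonded to a carbonyl → amide (not amine).
halogen on an sp³ carbon → alkyl halide.
–OH on an sp³ carbon → alcohol (secondary).
–OH on an sp³ carbon → alcohol (secondary).
–C6H5 phenyl ring → arene.
No segment is a alkene: C6H5 is arene, not alkene; C6H4 is arene, not alkene; C6H5 is arene, not alkene. → 0.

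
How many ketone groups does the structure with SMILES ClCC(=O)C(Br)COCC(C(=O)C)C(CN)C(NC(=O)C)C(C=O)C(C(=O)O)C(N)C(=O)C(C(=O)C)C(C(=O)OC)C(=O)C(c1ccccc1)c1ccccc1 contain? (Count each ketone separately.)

5

Working along the chain:
  ClCH2: halogen on an sp³ carbon → alkyl halide.
  CO: –C(=O)– with carbon on both sides → ketone.
  CH(Br): halogen on an sp³ carbon → alkyl halide.
  CH2OCH2: C–O–C with sp³ carbons on both sides and no adjacent C=O → ether.
  CH(COCH3): pendant –COCH3: carbonyl C bonded to two carbons → ketone.
  CH(CH2NH2): pendant –CH2NH2: N on sp³ C, no adjacent C=O → amine.
  CH(NHCOCH3): pendant –NHC(=O)CH3: N bonded to a carbonyl → amide (not amine).
  CH(CHO): pendant –CHO: carbonyl C bonded to C and H → aldehyde.
  CH(COOH): pendant –COOH: carbonyl C bonded to C and –OH → carboxylic acid.
  CH(NH2): –NH2 on an sp³ carbon with no adjacent C=O → amine.
  CO: –C(=O)– with carbon on both sides → ketone.
  CH(COCH3): pendant –COCH3: carbonyl C bonded to two carbons → ketone.
  CH(COOCH3): pendant –COOCH3: carbonyl C bonded to C and –OCH3 → ester.
  CO: –C(=O)– with carbon on both sides → ketone.
  CH(C6H5): pendant –C6H5: benzene ring → arene.
  C6H5: –C6H5 phenyl ring → arene.
Ketone appears at: CO, CH(COCH3), CO, CH(COCH3), CO → 5.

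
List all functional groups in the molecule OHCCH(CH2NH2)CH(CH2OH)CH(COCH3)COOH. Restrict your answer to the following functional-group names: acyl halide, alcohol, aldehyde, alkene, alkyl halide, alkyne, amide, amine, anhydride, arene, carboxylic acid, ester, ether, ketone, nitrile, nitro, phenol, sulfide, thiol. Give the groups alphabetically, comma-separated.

Reading the structure from left to right:
  OHC: terminal –CHO: carbonyl C bonded to H and C → aldehyde.
  CH(CH2NH2): pendant –CH2NH2: N on sp³ C, no adjacent C=O → amine.
  CH(CH2OH): pendant –CH2OH on an sp³ backbone C → alcohol.
  CH(COCH3): pendant –COCH3: carbonyl C bonded to two carbons → ketone.
  COOH: –COOH: carbonyl C bonded to –OH and C → carboxylic acid (the –OH is not a separate alcohol).

alcohol, aldehyde, amine, carboxylic acid, ketone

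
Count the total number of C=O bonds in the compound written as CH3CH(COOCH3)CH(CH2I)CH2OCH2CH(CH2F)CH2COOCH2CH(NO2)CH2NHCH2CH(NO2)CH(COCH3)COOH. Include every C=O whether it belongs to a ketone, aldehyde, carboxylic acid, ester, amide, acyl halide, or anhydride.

CH(COOCH3): ester, 1 C=O (running total 1).
CH2COOCH2: ester, 1 C=O (running total 2).
CH(COCH3): ketone, 1 C=O (running total 3).
COOH: carboxylic acid, 1 C=O (running total 4).

4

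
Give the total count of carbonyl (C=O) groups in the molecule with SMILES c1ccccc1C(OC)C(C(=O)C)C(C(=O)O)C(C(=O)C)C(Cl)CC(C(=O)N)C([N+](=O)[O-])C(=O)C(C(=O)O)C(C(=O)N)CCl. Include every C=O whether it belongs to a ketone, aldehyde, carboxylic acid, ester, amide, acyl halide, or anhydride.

7

CH(COCH3): ketone, 1 C=O (running total 1).
CH(COOH): carboxylic acid, 1 C=O (running total 2).
CH(COCH3): ketone, 1 C=O (running total 3).
CH(CONH2): amide, 1 C=O (running total 4).
CO: ketone, 1 C=O (running total 5).
CH(COOH): carboxylic acid, 1 C=O (running total 6).
CH(CONH2): amide, 1 C=O (running total 7).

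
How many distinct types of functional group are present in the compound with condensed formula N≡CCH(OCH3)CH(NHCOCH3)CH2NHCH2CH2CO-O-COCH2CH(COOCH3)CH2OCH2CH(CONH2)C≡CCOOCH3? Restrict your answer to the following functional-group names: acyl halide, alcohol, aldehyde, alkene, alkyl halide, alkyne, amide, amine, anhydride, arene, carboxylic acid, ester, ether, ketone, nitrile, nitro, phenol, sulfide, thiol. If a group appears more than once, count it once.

7

N≡C–: carbon triple-bonded to nitrogen → nitrile.
pendant –OCH3: C–O–C with sp³ C, no adjacent C=O → ether.
pendant –NHC(=O)CH3: N bonded to a carbonyl → amide (not amine).
C–N–C with sp³ carbons and no adjacent C=O → amine (secondary).
two acyl groups sharing one oxygen, –C(=O)–O–C(=O)– → anhydride.
pendant –COOCH3: carbonyl C bonded to C and –OCH3 → ester.
C–O–C with sp³ carbons on both sides and no adjacent C=O → ether.
pendant –CONH2: carbonyl C bonded to C and N → amide.
C≡C triple bond → alkyne.
–C(=O)OCH3: carbonyl C bonded to C and to –OCH3 → ester (not ketone + ether).
Distinct types present: alkyne, amide, amine, anhydride, ester, ether, nitrile.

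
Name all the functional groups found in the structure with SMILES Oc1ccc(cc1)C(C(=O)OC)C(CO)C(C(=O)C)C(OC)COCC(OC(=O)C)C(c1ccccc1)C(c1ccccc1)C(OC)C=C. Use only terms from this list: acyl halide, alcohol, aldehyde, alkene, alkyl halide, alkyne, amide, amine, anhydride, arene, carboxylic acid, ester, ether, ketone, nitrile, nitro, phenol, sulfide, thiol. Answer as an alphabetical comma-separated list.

alcohol, alkene, arene, ester, ether, ketone, phenol

–OH attached directly to an aromatic ring → phenol (not alcohol); the ring itself is an arene.
pendant –COOCH3: carbonyl C bonded to C and –OCH3 → ester.
pendant –CH2OH on an sp³ backbone C → alcohol.
pendant –COCH3: carbonyl C bonded to two carbons → ketone.
pendant –OCH3: C–O–C with sp³ C, no adjacent C=O → ether.
C–O–C with sp³ carbons on both sides and no adjacent C=O → ether.
pendant –OC(=O)CH3: an acyloxy group → ester.
pendant –C6H5: benzene ring → arene.
pendant –C6H5: benzene ring → arene.
pendant –OCH3: C–O–C with sp³ C, no adjacent C=O → ether.
C=C double bond → alkene.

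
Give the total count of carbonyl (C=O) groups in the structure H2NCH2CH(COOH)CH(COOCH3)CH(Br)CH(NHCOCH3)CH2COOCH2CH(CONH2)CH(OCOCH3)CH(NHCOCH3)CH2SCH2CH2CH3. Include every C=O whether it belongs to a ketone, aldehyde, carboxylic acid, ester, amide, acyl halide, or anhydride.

CH(COOH): carboxylic acid, 1 C=O (running total 1).
CH(COOCH3): ester, 1 C=O (running total 2).
CH(NHCOCH3): amide, 1 C=O (running total 3).
CH2COOCH2: ester, 1 C=O (running total 4).
CH(CONH2): amide, 1 C=O (running total 5).
CH(OCOCH3): ester, 1 C=O (running total 6).
CH(NHCOCH3): amide, 1 C=O (running total 7).

7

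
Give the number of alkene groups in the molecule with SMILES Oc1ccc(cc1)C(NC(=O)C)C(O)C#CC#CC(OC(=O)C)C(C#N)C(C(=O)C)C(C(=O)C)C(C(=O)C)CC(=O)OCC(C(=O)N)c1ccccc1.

Reading the structure from left to right:
  HOC6H4: –OH attached directly to an aromatic ring → phenol (not alcohol); the ring itself is an arene.
  CH(NHCOCH3): pendant –NHC(=O)CH3: N bonded to a carbonyl → amide (not amine).
  CH(OH): –OH on an sp³ carbon → alcohol (secondary).
  C≡C: C≡C triple bond → alkyne.
  C≡C: C≡C triple bond → alkyne.
  CH(OCOCH3): pendant –OC(=O)CH3: an acyloxy group → ester.
  CH(CN): pendant –C≡N: nitrile.
  CH(COCH3): pendant –COCH3: carbonyl C bonded to two carbons → ketone.
  CH(COCH3): pendant –COCH3: carbonyl C bonded to two carbons → ketone.
  CH(COCH3): pendant –COCH3: carbonyl C bonded to two carbons → ketone.
  CH2COOCH2: –C(=O)–O–C with C on the carbonyl side → ester.
  CH(CONH2): pendant –CONH2: carbonyl C bonded to C and N → amide.
  C6H5: –C6H5 phenyl ring → arene.
No segment is a alkene: HOC6H4 is arene/phenol, not alkene; C≡C is alkyne, not alkene; C≡C is alkyne, not alkene. → 0.

0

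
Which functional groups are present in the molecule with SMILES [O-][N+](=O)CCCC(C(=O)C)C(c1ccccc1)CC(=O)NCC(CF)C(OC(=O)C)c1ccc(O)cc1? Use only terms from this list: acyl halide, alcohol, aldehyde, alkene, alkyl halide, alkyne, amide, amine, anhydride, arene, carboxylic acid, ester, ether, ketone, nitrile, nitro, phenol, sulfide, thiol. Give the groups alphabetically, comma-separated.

alkyl halide, amide, arene, ester, ketone, nitro, phenol

Reading the structure from left to right:
  O2NCH2: –NO2 on carbon → nitro group.
  CH(COCH3): pendant –COCH3: carbonyl C bonded to two carbons → ketone.
  CH(C6H5): pendant –C6H5: benzene ring → arene.
  CH2CONHCH2: –C(=O)–N– linkage → amide (the N is not an amine).
  CH(CH2F): pendant –CH2X: halogen on sp³ carbon → alkyl halide.
  CH(OCOCH3): pendant –OC(=O)CH3: an acyloxy group → ester.
  C6H4OH: –OH attached directly to an aromatic ring → phenol (not alcohol); the ring itself is an arene.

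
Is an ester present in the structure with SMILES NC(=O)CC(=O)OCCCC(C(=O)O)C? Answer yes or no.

yes

Reading the structure from left to right:
  H2NCO: –C(=O)NH2: carbonyl C bonded to C and to N → amide (the N is not a separate amine).
  CH2COOCH2: –C(=O)–O–C with C on the carbonyl side → ester.
  CH(COOH): pendant –COOH: carbonyl C bonded to C and –OH → carboxylic acid.
The CH2COOCH2 segment supplies the ester: –C(=O)–O–C with C on the carbonyl side → ester.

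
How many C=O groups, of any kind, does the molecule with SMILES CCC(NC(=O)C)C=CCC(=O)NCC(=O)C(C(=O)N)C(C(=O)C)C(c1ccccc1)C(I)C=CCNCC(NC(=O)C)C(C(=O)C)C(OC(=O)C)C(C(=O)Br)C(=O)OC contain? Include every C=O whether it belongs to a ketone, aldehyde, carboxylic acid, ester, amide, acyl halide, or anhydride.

CH(NHCOCH3): amide, 1 C=O (running total 1).
CH2CONHCH2: amide, 1 C=O (running total 2).
CO: ketone, 1 C=O (running total 3).
CH(CONH2): amide, 1 C=O (running total 4).
CH(COCH3): ketone, 1 C=O (running total 5).
CH(NHCOCH3): amide, 1 C=O (running total 6).
CH(COCH3): ketone, 1 C=O (running total 7).
CH(OCOCH3): ester, 1 C=O (running total 8).
CH(COBr): acyl halide, 1 C=O (running total 9).
COOCH3: ester, 1 C=O (running total 10).

10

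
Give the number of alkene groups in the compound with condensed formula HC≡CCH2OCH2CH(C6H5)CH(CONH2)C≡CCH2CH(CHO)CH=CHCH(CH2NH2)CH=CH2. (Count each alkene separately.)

2

C≡C triple bond → alkyne.
C–O–C with sp³ carbons on both sides and no adjacent C=O → ether.
pendant –C6H5: benzene ring → arene.
pendant –CONH2: carbonyl C bonded to C and N → amide.
C≡C triple bond → alkyne.
pendant –CHO: carbonyl C bonded to C and H → aldehyde.
C=C double bond → alkene.
pendant –CH2NH2: N on sp³ C, no adjacent C=O → amine.
C=C double bond → alkene.
Alkene appears at: CH=CH, CH=CH2 → 2.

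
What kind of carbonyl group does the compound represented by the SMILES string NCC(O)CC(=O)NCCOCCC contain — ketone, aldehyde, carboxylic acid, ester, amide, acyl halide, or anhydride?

amide

The carbonyl is in the CH2CONHCH2 segment: –C(=O)–N– linkage → amide (the N is not an amine).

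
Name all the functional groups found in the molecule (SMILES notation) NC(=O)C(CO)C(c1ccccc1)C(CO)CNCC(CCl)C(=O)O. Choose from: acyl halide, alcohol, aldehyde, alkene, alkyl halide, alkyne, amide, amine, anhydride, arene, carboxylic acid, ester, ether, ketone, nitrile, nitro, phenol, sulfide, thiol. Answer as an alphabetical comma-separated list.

–C(=O)NH2: carbonyl C bonded to C and to N → amide (the N is not a separate amine).
pendant –CH2OH on an sp³ backbone C → alcohol.
pendant –C6H5: benzene ring → arene.
pendant –CH2OH on an sp³ backbone C → alcohol.
C–N–C with sp³ carbons and no adjacent C=O → amine (secondary).
pendant –CH2X: halogen on sp³ carbon → alkyl halide.
–COOH: carbonyl C bonded to –OH and C → carboxylic acid (the –OH is not a separate alcohol).

alcohol, alkyl halide, amide, amine, arene, carboxylic acid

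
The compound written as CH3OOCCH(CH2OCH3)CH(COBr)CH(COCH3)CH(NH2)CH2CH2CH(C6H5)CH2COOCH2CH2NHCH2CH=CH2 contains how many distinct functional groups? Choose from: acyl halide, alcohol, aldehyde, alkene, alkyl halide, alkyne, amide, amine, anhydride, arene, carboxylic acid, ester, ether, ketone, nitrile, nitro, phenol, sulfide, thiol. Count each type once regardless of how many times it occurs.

Reading the structure from left to right:
  CH3OOC: CH3O–C(=O)–: carbonyl C bonded to C and to –OCH3 → ester (not ketone + ether).
  CH(CH2OCH3): pendant –CH2OCH3: C–O–C linkage → ether.
  CH(COBr): pendant –C(=O)X: carbonyl C bonded to C and halogen → acyl halide.
  CH(COCH3): pendant –COCH3: carbonyl C bonded to two carbons → ketone.
  CH(NH2): –NH2 on an sp³ carbon with no adjacent C=O → amine.
  CH(C6H5): pendant –C6H5: benzene ring → arene.
  CH2COOCH2: –C(=O)–O–C with C on the carbonyl side → ester.
  CH2NHCH2: C–N–C with sp³ carbons and no adjacent C=O → amine (secondary).
  CH=CH2: C=C double bond → alkene.
Distinct types present: acyl halide, alkene, amine, arene, ester, ether, ketone.

7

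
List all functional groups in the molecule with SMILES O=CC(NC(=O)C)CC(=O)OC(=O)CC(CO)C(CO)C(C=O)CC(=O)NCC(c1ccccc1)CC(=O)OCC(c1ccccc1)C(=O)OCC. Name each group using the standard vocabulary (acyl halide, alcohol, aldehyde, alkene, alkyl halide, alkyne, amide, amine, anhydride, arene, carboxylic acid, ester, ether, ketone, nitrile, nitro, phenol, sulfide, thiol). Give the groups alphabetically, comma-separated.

alcohol, aldehyde, amide, anhydride, arene, ester

terminal –CHO: carbonyl C bonded to H and C → aldehyde.
pendant –NHC(=O)CH3: N bonded to a carbonyl → amide (not amine).
two acyl groups sharing one oxygen, –C(=O)–O–C(=O)– → anhydride.
pendant –CH2OH on an sp³ backbone C → alcohol.
pendant –CH2OH on an sp³ backbone C → alcohol.
pendant –CHO: carbonyl C bonded to C and H → aldehyde.
–C(=O)–N– linkage → amide (the N is not an amine).
pendant –C6H5: benzene ring → arene.
–C(=O)–O–C with C on the carbonyl side → ester.
pendant –C6H5: benzene ring → arene.
–C(=O)OCH2CH3: carbonyl C bonded to C and to –OEt → ester.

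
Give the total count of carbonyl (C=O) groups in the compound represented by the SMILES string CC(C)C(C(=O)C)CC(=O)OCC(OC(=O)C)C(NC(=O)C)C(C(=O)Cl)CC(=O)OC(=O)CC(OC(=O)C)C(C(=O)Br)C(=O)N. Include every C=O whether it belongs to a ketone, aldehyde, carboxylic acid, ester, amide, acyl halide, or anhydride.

10

CH(COCH3): ketone, 1 C=O (running total 1).
CH2COOCH2: ester, 1 C=O (running total 2).
CH(OCOCH3): ester, 1 C=O (running total 3).
CH(NHCOCH3): amide, 1 C=O (running total 4).
CH(COCl): acyl halide, 1 C=O (running total 5).
CH2CO-O-COCH2: anhydride, 2 C=O (running total 7).
CH(OCOCH3): ester, 1 C=O (running total 8).
CH(COBr): acyl halide, 1 C=O (running total 9).
CONH2: amide, 1 C=O (running total 10).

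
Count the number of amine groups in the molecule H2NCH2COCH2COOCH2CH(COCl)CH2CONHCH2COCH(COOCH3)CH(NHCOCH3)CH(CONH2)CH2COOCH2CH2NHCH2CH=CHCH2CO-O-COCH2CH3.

2

–NH2 on an sp³ carbon with no adjacent C=O → amine.
–C(=O)– with carbon on both sides → ketone.
–C(=O)–O–C with C on the carbonyl side → ester.
pendant –C(=O)X: carbonyl C bonded to C and halogen → acyl halide.
–C(=O)–N– linkage → amide (the N is not an amine).
–C(=O)– with carbon on both sides → ketone.
pendant –COOCH3: carbonyl C bonded to C and –OCH3 → ester.
pendant –NHC(=O)CH3: N bonded to a carbonyl → amide (not amine).
pendant –CONH2: carbonyl C bonded to C and N → amide.
–C(=O)–O–C with C on the carbonyl side → ester.
C–N–C with sp³ carbons and no adjacent C=O → amine (secondary).
C=C double bond → alkene.
two acyl groups sharing one oxygen, –C(=O)–O–C(=O)– → anhydride.
Amine appears at: H2NCH2, CH2NHCH2 → 2.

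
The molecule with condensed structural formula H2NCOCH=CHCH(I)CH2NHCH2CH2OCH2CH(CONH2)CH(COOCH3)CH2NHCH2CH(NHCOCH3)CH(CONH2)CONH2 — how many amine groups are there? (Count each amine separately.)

Reading the structure from left to right:
  H2NCO: –C(=O)NH2: carbonyl C bonded to C and to N → amide (the N is not a separate amine).
  CH=CH: C=C double bond → alkene.
  CH(I): halogen on an sp³ carbon → alkyl halide.
  CH2NHCH2: C–N–C with sp³ carbons and no adjacent C=O → amine (secondary).
  CH2OCH2: C–O–C with sp³ carbons on both sides and no adjacent C=O → ether.
  CH(CONH2): pendant –CONH2: carbonyl C bonded to C and N → amide.
  CH(COOCH3): pendant –COOCH3: carbonyl C bonded to C and –OCH3 → ester.
  CH2NHCH2: C–N–C with sp³ carbons and no adjacent C=O → amine (secondary).
  CH(NHCOCH3): pendant –NHC(=O)CH3: N bonded to a carbonyl → amide (not amine).
  CH(CONH2): pendant –CONH2: carbonyl C bonded to C and N → amide.
  CONH2: –C(=O)NH2: carbonyl C bonded to C and to N → amide (the N is not a separate amine).
Amine appears at: CH2NHCH2, CH2NHCH2 → 2.

2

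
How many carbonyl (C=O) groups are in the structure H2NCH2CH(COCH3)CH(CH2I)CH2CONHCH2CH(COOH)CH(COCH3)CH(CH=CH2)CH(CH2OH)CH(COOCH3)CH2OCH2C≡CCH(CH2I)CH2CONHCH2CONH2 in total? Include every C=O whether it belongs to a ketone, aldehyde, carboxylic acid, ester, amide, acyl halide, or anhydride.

CH(COCH3): ketone, 1 C=O (running total 1).
CH2CONHCH2: amide, 1 C=O (running total 2).
CH(COOH): carboxylic acid, 1 C=O (running total 3).
CH(COCH3): ketone, 1 C=O (running total 4).
CH(COOCH3): ester, 1 C=O (running total 5).
CH2CONHCH2: amide, 1 C=O (running total 6).
CONH2: amide, 1 C=O (running total 7).

7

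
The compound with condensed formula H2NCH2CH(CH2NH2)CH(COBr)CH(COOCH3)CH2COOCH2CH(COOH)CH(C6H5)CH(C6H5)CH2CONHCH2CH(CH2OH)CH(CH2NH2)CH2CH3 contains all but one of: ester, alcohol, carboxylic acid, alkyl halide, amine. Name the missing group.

alkyl halide

carboxylic acid: present (CH(COOH) — pendant –COOH: carbonyl C bonded to C and –OH → carboxylic acid).
alcohol: present (CH(CH2OH) — pendant –CH2OH on an sp³ backbone C → alcohol).
amine: present (H2NCH2 — –NH2 on an sp³ carbon with no adjacent C=O → amine).
ester: present (CH(COOCH3) — pendant –COOCH3: carbonyl C bonded to C and –OCH3 → ester).
alkyl halide: absent. In CH(COBr), the halogen is on a carbonyl carbon, which makes it an acyl halide, not an alkyl halide.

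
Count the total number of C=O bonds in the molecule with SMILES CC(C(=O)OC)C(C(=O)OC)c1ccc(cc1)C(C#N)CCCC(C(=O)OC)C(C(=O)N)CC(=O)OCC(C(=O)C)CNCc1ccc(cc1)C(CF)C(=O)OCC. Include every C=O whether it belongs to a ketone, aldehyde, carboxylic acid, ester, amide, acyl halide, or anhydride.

CH(COOCH3): ester, 1 C=O (running total 1).
CH(COOCH3): ester, 1 C=O (running total 2).
CH(COOCH3): ester, 1 C=O (running total 3).
CH(CONH2): amide, 1 C=O (running total 4).
CH2COOCH2: ester, 1 C=O (running total 5).
CH(COCH3): ketone, 1 C=O (running total 6).
COOCH2CH3: ester, 1 C=O (running total 7).

7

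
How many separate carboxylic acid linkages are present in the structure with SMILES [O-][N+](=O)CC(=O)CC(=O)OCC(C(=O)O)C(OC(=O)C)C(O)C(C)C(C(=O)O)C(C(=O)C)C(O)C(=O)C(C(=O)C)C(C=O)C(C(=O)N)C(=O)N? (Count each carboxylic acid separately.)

2

–NO2 on carbon → nitro group.
–C(=O)– with carbon on both sides → ketone.
–C(=O)–O–C with C on the carbonyl side → ester.
pendant –COOH: carbonyl C bonded to C and –OH → carboxylic acid.
pendant –OC(=O)CH3: an acyloxy group → ester.
–OH on an sp³ carbon → alcohol (secondary).
pendant –COOH: carbonyl C bonded to C and –OH → carboxylic acid.
pendant –COCH3: carbonyl C bonded to two carbons → ketone.
–OH on an sp³ carbon → alcohol (secondary).
–C(=O)– with carbon on both sides → ketone.
pendant –COCH3: carbonyl C bonded to two carbons → ketone.
pendant –CHO: carbonyl C bonded to C and H → aldehyde.
pendant –CONH2: carbonyl C bonded to C and N → amide.
–C(=O)NH2: carbonyl C bonded to C and to N → amide (the N is not a separate amine).
Carboxylic acid appears at: CH(COOH), CH(COOH) → 2.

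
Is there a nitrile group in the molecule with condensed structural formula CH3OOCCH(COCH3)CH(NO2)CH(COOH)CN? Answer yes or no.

yes

CH3O–C(=O)–: carbonyl C bonded to C and to –OCH3 → ester (not ketone + ether).
pendant –COCH3: carbonyl C bonded to two carbons → ketone.
–NO2 on an sp³ carbon → nitro (the N=O is not a carbonyl).
pendant –COOH: carbonyl C bonded to C and –OH → carboxylic acid.
–C≡N: carbon triple-bonded to nitrogen → nitrile.
The CN segment supplies the nitrile: –C≡N: carbon triple-bonded to nitrogen → nitrile.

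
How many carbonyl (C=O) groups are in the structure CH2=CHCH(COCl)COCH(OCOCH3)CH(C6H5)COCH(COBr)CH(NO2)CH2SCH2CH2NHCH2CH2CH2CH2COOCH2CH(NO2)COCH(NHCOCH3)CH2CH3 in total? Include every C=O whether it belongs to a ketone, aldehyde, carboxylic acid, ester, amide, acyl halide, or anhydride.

CH(COCl): acyl halide, 1 C=O (running total 1).
CO: ketone, 1 C=O (running total 2).
CH(OCOCH3): ester, 1 C=O (running total 3).
CO: ketone, 1 C=O (running total 4).
CH(COBr): acyl halide, 1 C=O (running total 5).
CH2COOCH2: ester, 1 C=O (running total 6).
CO: ketone, 1 C=O (running total 7).
CH(NHCOCH3): amide, 1 C=O (running total 8).

8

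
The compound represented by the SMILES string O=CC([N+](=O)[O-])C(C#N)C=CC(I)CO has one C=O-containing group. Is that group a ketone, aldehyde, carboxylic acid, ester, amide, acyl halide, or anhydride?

aldehyde

The carbonyl is in the OHC segment: terminal –CHO: carbonyl C bonded to H and C → aldehyde.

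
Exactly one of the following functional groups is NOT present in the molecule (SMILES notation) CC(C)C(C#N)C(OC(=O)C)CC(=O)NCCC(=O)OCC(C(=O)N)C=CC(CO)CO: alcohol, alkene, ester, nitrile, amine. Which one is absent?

nitrile: present (CH(CN) — pendant –C≡N: nitrile).
ester: present (CH(OCOCH3) — pendant –OC(=O)CH3: an acyloxy group → ester).
alcohol: present (CH(CH2OH) — pendant –CH2OH on an sp³ backbone C → alcohol).
alkene: present (CH=CH — C=C double bond → alkene).
amine: absent. In each of CH2CONHCH2 and CH(CONH2), the nitrogen is bonded directly to a carbonyl carbon, making it part of an amide, not a free amine.

amine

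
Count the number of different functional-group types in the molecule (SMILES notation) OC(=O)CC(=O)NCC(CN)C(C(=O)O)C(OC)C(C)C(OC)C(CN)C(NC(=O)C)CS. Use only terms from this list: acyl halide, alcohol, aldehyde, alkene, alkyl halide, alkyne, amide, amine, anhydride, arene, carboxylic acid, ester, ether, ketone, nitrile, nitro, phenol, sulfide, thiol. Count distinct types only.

5

Reading the structure from left to right:
  HOOC: –COOH: carbonyl C bonded to –OH and C → carboxylic acid (the –OH is not a separate alcohol).
  CH2CONHCH2: –C(=O)–N– linkage → amide (the N is not an amine).
  CH(CH2NH2): pendant –CH2NH2: N on sp³ C, no adjacent C=O → amine.
  CH(COOH): pendant –COOH: carbonyl C bonded to C and –OH → carboxylic acid.
  CH(OCH3): pendant –OCH3: C–O–C with sp³ C, no adjacent C=O → ether.
  CH(OCH3): pendant –OCH3: C–O–C with sp³ C, no adjacent C=O → ether.
  CH(CH2NH2): pendant –CH2NH2: N on sp³ C, no adjacent C=O → amine.
  CH(NHCOCH3): pendant –NHC(=O)CH3: N bonded to a carbonyl → amide (not amine).
  CH2SH: –SH on an sp³ carbon → thiol.
Distinct types present: amide, amine, carboxylic acid, ether, thiol.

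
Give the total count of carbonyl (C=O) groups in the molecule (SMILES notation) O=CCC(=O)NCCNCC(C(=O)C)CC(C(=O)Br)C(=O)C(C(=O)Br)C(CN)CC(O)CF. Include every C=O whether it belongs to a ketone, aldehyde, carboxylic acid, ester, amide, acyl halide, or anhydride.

OHC: aldehyde, 1 C=O (running total 1).
CH2CONHCH2: amide, 1 C=O (running total 2).
CH(COCH3): ketone, 1 C=O (running total 3).
CH(COBr): acyl halide, 1 C=O (running total 4).
CO: ketone, 1 C=O (running total 5).
CH(COBr): acyl halide, 1 C=O (running total 6).

6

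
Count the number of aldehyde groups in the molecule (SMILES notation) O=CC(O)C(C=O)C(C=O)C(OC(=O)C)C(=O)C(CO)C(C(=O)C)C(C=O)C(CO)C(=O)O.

Reading the structure from left to right:
  OHC: terminal –CHO: carbonyl C bonded to H and C → aldehyde.
  CH(OH): –OH on an sp³ carbon → alcohol (secondary).
  CH(CHO): pendant –CHO: carbonyl C bonded to C and H → aldehyde.
  CH(CHO): pendant –CHO: carbonyl C bonded to C and H → aldehyde.
  CH(OCOCH3): pendant –OC(=O)CH3: an acyloxy group → ester.
  CO: –C(=O)– with carbon on both sides → ketone.
  CH(CH2OH): pendant –CH2OH on an sp³ backbone C → alcohol.
  CH(COCH3): pendant –COCH3: carbonyl C bonded to two carbons → ketone.
  CH(CHO): pendant –CHO: carbonyl C bonded to C and H → aldehyde.
  CH(CH2OH): pendant –CH2OH on an sp³ backbone C → alcohol.
  COOH: –COOH: carbonyl C bonded to –OH and C → carboxylic acid (the –OH is not a separate alcohol).
Aldehyde appears at: OHC, CH(CHO), CH(CHO), CH(CHO) → 4.

4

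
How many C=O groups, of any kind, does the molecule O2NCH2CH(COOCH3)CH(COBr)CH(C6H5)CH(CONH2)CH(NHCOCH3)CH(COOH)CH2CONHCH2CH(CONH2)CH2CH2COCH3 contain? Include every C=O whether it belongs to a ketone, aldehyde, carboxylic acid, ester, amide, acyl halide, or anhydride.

8

CH(COOCH3): ester, 1 C=O (running total 1).
CH(COBr): acyl halide, 1 C=O (running total 2).
CH(CONH2): amide, 1 C=O (running total 3).
CH(NHCOCH3): amide, 1 C=O (running total 4).
CH(COOH): carboxylic acid, 1 C=O (running total 5).
CH2CONHCH2: amide, 1 C=O (running total 6).
CH(CONH2): amide, 1 C=O (running total 7).
CO: ketone, 1 C=O (running total 8).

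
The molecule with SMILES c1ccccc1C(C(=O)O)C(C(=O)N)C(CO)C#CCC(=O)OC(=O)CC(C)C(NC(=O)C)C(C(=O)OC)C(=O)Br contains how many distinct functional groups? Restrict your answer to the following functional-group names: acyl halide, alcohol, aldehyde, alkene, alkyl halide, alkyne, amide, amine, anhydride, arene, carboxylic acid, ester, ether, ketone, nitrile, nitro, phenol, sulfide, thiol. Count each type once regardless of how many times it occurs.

C6H5– phenyl ring → arene.
pendant –COOH: carbonyl C bonded to C and –OH → carboxylic acid.
pendant –CONH2: carbonyl C bonded to C and N → amide.
pendant –CH2OH on an sp³ backbone C → alcohol.
C≡C triple bond → alkyne.
two acyl groups sharing one oxygen, –C(=O)–O–C(=O)– → anhydride.
pendant –NHC(=O)CH3: N bonded to a carbonyl → amide (not amine).
pendant –COOCH3: carbonyl C bonded to C and –OCH3 → ester.
–C(=O)Br: carbonyl C bonded to C and to a halogen → acyl halide (not alkyl halide).
Distinct types present: acyl halide, alcohol, alkyne, amide, anhydride, arene, carboxylic acid, ester.

8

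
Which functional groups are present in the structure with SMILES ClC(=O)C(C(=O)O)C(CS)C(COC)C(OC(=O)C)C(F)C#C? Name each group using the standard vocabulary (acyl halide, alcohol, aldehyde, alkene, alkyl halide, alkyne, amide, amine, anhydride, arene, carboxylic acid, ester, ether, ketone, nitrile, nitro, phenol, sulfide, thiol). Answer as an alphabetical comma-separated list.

Working along the chain:
  ClCO: –C(=O)Cl: carbonyl C bonded to C and to a halogen → acyl halide (not alkyl halide).
  CH(COOH): pendant –COOH: carbonyl C bonded to C and –OH → carboxylic acid.
  CH(CH2SH): pendant –CH2SH → thiol.
  CH(CH2OCH3): pendant –CH2OCH3: C–O–C linkage → ether.
  CH(OCOCH3): pendant –OC(=O)CH3: an acyloxy group → ester.
  CH(F): halogen on an sp³ carbon → alkyl halide.
  C≡CH: C≡C triple bond → alkyne.

acyl halide, alkyl halide, alkyne, carboxylic acid, ester, ether, thiol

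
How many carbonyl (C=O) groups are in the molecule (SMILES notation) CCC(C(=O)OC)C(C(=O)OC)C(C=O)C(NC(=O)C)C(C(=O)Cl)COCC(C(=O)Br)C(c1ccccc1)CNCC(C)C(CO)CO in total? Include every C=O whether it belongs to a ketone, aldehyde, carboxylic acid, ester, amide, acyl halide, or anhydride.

CH(COOCH3): ester, 1 C=O (running total 1).
CH(COOCH3): ester, 1 C=O (running total 2).
CH(CHO): aldehyde, 1 C=O (running total 3).
CH(NHCOCH3): amide, 1 C=O (running total 4).
CH(COCl): acyl halide, 1 C=O (running total 5).
CH(COBr): acyl halide, 1 C=O (running total 6).

6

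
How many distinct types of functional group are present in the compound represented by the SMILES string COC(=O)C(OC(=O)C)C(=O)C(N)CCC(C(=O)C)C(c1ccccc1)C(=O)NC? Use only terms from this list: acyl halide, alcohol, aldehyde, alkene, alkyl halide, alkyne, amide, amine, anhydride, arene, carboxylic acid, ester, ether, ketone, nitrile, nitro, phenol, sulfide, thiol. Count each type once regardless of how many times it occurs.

5

Reading the structure from left to right:
  CH3OOC: CH3O–C(=O)–: carbonyl C bonded to C and to –OCH3 → ester (not ketone + ether).
  CH(OCOCH3): pendant –OC(=O)CH3: an acyloxy group → ester.
  CO: –C(=O)– with carbon on both sides → ketone.
  CH(NH2): –NH2 on an sp³ carbon with no adjacent C=O → amine.
  CH(COCH3): pendant –COCH3: carbonyl C bonded to two carbons → ketone.
  CH(C6H5): pendant –C6H5: benzene ring → arene.
  CONHCH3: –C(=O)NHCH3: carbonyl C bonded to C and to N → amide (the N is not an amine).
Distinct types present: amide, amine, arene, ester, ketone.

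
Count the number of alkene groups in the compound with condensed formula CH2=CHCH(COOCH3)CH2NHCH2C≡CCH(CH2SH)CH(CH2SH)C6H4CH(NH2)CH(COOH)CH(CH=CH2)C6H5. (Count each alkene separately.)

2

Reading the structure from left to right:
  CH2=CH: C=C double bond → alkene.
  CH(COOCH3): pendant –COOCH3: carbonyl C bonded to C and –OCH3 → ester.
  CH2NHCH2: C–N–C with sp³ carbons and no adjacent C=O → amine (secondary).
  C≡C: C≡C triple bond → alkyne.
  CH(CH2SH): pendant –CH2SH → thiol.
  CH(CH2SH): pendant –CH2SH → thiol.
  C6H4: para-disubstituted benzene ring → arene.
  CH(NH2): –NH2 on an sp³ carbon with no adjacent C=O → amine.
  CH(COOH): pendant –COOH: carbonyl C bonded to C and –OH → carboxylic acid.
  CH(CH=CH2): pendant –CH=CH2: C=C double bond → alkene.
  C6H5: –C6H5 phenyl ring → arene.
Alkene appears at: CH2=CH, CH(CH=CH2) → 2.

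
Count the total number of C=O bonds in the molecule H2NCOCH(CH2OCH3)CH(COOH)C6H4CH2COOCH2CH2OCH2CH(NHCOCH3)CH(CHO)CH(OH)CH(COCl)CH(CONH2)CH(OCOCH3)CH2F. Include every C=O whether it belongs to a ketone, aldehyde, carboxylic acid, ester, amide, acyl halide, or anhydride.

8

H2NCO: amide, 1 C=O (running total 1).
CH(COOH): carboxylic acid, 1 C=O (running total 2).
CH2COOCH2: ester, 1 C=O (running total 3).
CH(NHCOCH3): amide, 1 C=O (running total 4).
CH(CHO): aldehyde, 1 C=O (running total 5).
CH(COCl): acyl halide, 1 C=O (running total 6).
CH(CONH2): amide, 1 C=O (running total 7).
CH(OCOCH3): ester, 1 C=O (running total 8).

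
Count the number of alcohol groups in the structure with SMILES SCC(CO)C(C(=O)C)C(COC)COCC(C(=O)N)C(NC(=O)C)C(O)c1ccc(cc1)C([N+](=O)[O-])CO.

3

Taking each segment in turn:
  HSCH2: –SH on an sp³ carbon → thiol.
  CH(CH2OH): pendant –CH2OH on an sp³ backbone C → alcohol.
  CH(COCH3): pendant –COCH3: carbonyl C bonded to two carbons → ketone.
  CH(CH2OCH3): pendant –CH2OCH3: C–O–C linkage → ether.
  CH2OCH2: C–O–C with sp³ carbons on both sides and no adjacent C=O → ether.
  CH(CONH2): pendant –CONH2: carbonyl C bonded to C and N → amide.
  CH(NHCOCH3): pendant –NHC(=O)CH3: N bonded to a carbonyl → amide (not amine).
  CH(OH): –OH on an sp³ carbon → alcohol (secondary).
  C6H4: para-disubstituted benzene ring → arene.
  CH(NO2): –NO2 on an sp³ carbon → nitro (the N=O is not a carbonyl).
  CH2OH: –OH on an sp³ carbon → alcohol.
Alcohol appears at: CH(CH2OH), CH(OH), CH2OH → 3.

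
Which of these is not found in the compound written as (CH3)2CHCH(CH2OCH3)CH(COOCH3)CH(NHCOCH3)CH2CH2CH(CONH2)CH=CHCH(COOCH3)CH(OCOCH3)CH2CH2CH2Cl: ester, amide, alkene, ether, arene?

ether: present (CH(CH2OCH3) — pendant –CH2OCH3: C–O–C linkage → ether).
amide: present (CH(NHCOCH3) — pendant –NHC(=O)CH3: N bonded to a carbonyl → amide (not amine)).
alkene: present (CH=CH — C=C double bond → alkene).
ester: present (CH(COOCH3) — pendant –COOCH3: carbonyl C bonded to C and –OCH3 → ester).
arene: no segment matches this pattern.

arene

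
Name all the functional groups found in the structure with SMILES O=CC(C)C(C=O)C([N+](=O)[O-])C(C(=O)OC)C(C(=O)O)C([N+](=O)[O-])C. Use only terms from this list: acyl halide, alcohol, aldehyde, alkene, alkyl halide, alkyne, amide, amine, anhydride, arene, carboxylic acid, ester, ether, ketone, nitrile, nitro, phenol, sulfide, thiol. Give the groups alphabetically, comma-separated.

aldehyde, carboxylic acid, ester, nitro

terminal –CHO: carbonyl C bonded to H and C → aldehyde.
pendant –CHO: carbonyl C bonded to C and H → aldehyde.
–NO2 on an sp³ carbon → nitro (the N=O is not a carbonyl).
pendant –COOCH3: carbonyl C bonded to C and –OCH3 → ester.
pendant –COOH: carbonyl C bonded to C and –OH → carboxylic acid.
–NO2 on an sp³ carbon → nitro (the N=O is not a carbonyl).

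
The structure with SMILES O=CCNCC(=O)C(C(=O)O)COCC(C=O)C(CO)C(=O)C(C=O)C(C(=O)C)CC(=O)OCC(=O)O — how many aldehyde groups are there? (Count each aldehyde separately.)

3

terminal –CHO: carbonyl C bonded to H and C → aldehyde.
C–N–C with sp³ carbons and no adjacent C=O → amine (secondary).
–C(=O)– with carbon on both sides → ketone.
pendant –COOH: carbonyl C bonded to C and –OH → carboxylic acid.
C–O–C with sp³ carbons on both sides and no adjacent C=O → ether.
pendant –CHO: carbonyl C bonded to C and H → aldehyde.
pendant –CH2OH on an sp³ backbone C → alcohol.
–C(=O)– with carbon on both sides → ketone.
pendant –CHO: carbonyl C bonded to C and H → aldehyde.
pendant –COCH3: carbonyl C bonded to two carbons → ketone.
–C(=O)–O–C with C on the carbonyl side → ester.
–COOH: carbonyl C bonded to –OH and C → carboxylic acid (the –OH is not a separate alcohol).
Aldehyde appears at: OHC, CH(CHO), CH(CHO) → 3.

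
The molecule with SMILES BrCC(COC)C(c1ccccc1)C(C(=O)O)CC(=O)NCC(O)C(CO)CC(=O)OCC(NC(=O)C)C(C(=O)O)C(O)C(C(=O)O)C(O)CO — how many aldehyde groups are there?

halogen on an sp³ carbon → alkyl halide.
pendant –CH2OCH3: C–O–C linkage → ether.
pendant –C6H5: benzene ring → arene.
pendant –COOH: carbonyl C bonded to C and –OH → carboxylic acid.
–C(=O)–N– linkage → amide (the N is not an amine).
–OH on an sp³ carbon → alcohol (secondary).
pendant –CH2OH on an sp³ backbone C → alcohol.
–C(=O)–O–C with C on the carbonyl side → ester.
pendant –NHC(=O)CH3: N bonded to a carbonyl → amide (not amine).
pendant –COOH: carbonyl C bonded to C and –OH → carboxylic acid.
–OH on an sp³ carbon → alcohol (secondary).
pendant –COOH: carbonyl C bonded to C and –OH → carboxylic acid.
–OH on an sp³ carbon → alcohol (secondary).
–OH on an sp³ carbon → alcohol.
No segment is a aldehyde: CH(COOH) is carboxylic acid, not aldehyde; CH2COOCH2 is ester, not aldehyde; CH(COOH) is carboxylic acid, not aldehyde. → 0.

0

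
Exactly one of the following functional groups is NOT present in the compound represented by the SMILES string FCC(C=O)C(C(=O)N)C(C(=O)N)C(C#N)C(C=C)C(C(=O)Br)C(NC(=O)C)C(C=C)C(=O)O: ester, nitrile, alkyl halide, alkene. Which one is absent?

alkene: present (CH(CH=CH2) — pendant –CH=CH2: C=C double bond → alkene).
nitrile: present (CH(CN) — pendant –C≡N: nitrile).
alkyl halide: present (FCH2 — halogen on an sp³ carbon → alkyl halide).
ester: no segment matches this pattern.

ester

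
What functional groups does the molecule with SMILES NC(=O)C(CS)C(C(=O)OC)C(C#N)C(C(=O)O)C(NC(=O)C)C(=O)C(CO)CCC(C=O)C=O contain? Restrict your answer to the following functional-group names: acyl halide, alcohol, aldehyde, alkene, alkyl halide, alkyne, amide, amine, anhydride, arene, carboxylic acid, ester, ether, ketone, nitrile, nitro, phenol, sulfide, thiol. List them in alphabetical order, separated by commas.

–C(=O)NH2: carbonyl C bonded to C and to N → amide (the N is not a separate amine).
pendant –CH2SH → thiol.
pendant –COOCH3: carbonyl C bonded to C and –OCH3 → ester.
pendant –C≡N: nitrile.
pendant –COOH: carbonyl C bonded to C and –OH → carboxylic acid.
pendant –NHC(=O)CH3: N bonded to a carbonyl → amide (not amine).
–C(=O)– with carbon on both sides → ketone.
pendant –CH2OH on an sp³ backbone C → alcohol.
pendant –CHO: carbonyl C bonded to C and H → aldehyde.
terminal –CHO: carbonyl C bonded to H and C → aldehyde.

alcohol, aldehyde, amide, carboxylic acid, ester, ketone, nitrile, thiol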